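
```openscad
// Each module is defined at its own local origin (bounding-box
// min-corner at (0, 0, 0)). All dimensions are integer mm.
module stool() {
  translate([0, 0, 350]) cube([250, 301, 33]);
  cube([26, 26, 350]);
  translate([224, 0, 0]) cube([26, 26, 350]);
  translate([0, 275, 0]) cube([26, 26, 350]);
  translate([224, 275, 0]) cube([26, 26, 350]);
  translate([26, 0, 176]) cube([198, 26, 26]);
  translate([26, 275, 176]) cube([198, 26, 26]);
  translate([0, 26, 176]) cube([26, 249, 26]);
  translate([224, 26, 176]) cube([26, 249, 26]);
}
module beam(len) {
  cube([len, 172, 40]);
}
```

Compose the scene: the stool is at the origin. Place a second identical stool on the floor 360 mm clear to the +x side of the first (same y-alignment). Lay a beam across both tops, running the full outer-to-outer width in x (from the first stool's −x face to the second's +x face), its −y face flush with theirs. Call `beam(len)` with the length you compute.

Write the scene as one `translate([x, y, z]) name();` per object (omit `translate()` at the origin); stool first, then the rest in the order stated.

stool();
translate([610, 0, 0]) stool();
translate([0, 0, 383]) beam(860);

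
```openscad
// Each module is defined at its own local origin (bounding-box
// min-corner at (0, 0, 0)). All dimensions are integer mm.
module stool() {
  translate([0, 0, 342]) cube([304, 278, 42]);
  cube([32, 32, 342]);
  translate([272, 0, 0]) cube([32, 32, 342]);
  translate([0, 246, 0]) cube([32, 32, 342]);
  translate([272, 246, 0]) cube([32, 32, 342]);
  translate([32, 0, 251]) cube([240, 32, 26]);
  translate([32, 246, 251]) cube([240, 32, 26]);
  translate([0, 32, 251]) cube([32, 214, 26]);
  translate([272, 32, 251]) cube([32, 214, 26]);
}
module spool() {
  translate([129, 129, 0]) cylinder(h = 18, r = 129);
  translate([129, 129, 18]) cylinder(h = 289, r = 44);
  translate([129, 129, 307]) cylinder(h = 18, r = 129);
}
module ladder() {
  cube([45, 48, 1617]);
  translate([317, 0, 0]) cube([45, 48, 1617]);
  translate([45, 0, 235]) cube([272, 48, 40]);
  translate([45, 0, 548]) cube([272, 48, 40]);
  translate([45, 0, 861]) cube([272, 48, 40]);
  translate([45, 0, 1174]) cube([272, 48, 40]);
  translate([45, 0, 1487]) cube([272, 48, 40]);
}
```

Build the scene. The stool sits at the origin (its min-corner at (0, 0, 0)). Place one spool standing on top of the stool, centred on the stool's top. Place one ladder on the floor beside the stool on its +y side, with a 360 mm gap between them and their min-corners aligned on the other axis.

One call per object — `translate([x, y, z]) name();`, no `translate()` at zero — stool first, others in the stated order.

stool();
translate([23, 10, 384]) spool();
translate([0, 638, 0]) ladder();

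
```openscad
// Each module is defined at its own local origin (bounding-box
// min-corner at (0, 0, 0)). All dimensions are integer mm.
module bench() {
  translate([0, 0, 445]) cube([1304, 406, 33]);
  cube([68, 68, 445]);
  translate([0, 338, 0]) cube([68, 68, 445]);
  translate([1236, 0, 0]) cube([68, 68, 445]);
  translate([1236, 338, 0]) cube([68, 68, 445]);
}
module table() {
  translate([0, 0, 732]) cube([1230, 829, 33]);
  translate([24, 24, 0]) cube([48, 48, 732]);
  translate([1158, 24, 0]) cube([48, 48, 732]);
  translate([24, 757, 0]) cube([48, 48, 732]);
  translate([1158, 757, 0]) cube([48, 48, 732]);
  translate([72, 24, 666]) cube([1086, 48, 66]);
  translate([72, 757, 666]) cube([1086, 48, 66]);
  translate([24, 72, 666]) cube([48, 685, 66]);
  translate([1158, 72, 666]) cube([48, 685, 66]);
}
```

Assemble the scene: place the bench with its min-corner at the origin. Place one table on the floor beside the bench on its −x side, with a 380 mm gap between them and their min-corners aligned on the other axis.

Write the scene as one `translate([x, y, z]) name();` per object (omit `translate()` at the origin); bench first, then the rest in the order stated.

bench();
translate([-1610, 0, 0]) table();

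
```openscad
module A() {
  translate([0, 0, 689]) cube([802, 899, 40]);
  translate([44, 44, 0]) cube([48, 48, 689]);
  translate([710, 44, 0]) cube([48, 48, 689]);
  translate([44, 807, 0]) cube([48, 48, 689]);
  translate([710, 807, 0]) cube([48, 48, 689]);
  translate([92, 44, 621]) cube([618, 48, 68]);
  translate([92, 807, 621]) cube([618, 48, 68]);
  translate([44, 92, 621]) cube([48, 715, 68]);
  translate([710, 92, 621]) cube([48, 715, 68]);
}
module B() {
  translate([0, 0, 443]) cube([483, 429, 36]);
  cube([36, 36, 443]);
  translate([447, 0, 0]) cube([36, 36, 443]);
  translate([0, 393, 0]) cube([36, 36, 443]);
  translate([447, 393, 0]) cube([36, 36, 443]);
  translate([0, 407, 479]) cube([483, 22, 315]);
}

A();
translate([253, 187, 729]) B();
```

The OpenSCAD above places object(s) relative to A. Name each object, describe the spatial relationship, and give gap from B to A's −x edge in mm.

A is a table. B is a chair. The chair is on top of the table. The gap from the chair to the table's −x edge is 253 mm.

The chair's min-x is at 253; the table's min-x is 0; gap = 253 mm.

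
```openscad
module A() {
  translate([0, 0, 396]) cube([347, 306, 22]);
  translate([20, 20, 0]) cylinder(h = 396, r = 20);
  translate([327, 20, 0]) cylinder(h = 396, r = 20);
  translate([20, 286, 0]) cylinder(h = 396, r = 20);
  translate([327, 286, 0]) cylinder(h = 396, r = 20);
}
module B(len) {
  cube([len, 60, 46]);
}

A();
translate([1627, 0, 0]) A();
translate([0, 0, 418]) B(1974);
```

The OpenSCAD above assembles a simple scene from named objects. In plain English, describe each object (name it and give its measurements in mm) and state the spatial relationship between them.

A is a simple wooden stool: a rectangular seat 347 mm (x) by 306 mm (y), 22 mm thick, top face at z = 418 mm, on four round legs, each 40 mm in diameter. The legs rest on z = 0, each leg's axis is inset half a diameter from the nearest pair of seat edges (so the leg's bounding box is flush with the corner).

B is a rectangular beam 1974 mm long (x), 60 mm deep (y), 46 mm thick (z).

The beam spans the tops of two stools placed 1280 mm apart, resting at z = 418 mm.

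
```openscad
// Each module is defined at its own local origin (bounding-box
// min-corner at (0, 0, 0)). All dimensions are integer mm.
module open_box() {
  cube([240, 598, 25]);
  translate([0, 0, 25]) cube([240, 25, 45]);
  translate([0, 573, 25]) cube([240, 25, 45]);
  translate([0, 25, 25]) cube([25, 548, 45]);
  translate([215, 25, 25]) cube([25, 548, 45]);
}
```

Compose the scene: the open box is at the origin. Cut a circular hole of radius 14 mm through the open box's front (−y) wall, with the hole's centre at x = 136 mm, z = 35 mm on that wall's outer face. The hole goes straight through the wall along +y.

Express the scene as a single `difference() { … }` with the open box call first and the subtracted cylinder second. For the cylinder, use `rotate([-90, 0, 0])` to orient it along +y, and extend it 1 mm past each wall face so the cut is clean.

difference() {
  open_box();
  translate([136, -1, 35]) rotate([-90, 0, 0]) cylinder(h = 27, r = 14);
}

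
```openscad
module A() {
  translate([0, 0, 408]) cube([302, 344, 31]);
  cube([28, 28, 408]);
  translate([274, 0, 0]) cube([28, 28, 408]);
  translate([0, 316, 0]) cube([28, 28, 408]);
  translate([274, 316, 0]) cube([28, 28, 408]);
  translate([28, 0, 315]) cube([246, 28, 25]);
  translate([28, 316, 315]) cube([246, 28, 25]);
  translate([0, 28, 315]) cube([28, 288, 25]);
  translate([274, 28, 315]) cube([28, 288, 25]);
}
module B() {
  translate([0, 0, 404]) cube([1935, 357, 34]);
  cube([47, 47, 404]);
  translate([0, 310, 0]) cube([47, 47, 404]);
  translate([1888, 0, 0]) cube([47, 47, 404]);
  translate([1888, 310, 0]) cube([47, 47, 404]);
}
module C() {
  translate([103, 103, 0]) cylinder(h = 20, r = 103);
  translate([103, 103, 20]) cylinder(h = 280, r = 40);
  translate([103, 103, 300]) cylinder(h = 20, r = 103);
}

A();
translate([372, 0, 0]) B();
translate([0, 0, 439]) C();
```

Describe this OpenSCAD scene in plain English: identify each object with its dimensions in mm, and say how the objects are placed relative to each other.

A is a four-legged stool. The seat is 302×344 mm, 31 mm thick, top at z = 439 mm. It stands on four square legs, each 28×28 mm in cross-section, from z = 0 to the seat underside, each flush with a corner of the seat. Four stretchers, 28 mm wide and 25 mm tall, connect adjacent legs with their undersides at z = 315 mm, each running between the inner faces of the legs it joins and aligned with the legs' outer faces on the other axis.

B is a long wooden bench with a 1935 mm (x) × 357 mm (y) seat, 34 mm thick, its top surface 438 mm above the floor. Four 47 mm square legs at the seat corners, flush with the edges, run from z = 0 to the seat underside.

C is a spool: two coaxial disc flanges of radius 103 mm and thickness 20 mm, joined by a core cylinder of radius 40 mm and height 280 mm. The lower flange rests on z = 0 and the three cylinders share a vertical axis.

The bench is on the floor beside the stool on its +x side. The spool is on top of the stool.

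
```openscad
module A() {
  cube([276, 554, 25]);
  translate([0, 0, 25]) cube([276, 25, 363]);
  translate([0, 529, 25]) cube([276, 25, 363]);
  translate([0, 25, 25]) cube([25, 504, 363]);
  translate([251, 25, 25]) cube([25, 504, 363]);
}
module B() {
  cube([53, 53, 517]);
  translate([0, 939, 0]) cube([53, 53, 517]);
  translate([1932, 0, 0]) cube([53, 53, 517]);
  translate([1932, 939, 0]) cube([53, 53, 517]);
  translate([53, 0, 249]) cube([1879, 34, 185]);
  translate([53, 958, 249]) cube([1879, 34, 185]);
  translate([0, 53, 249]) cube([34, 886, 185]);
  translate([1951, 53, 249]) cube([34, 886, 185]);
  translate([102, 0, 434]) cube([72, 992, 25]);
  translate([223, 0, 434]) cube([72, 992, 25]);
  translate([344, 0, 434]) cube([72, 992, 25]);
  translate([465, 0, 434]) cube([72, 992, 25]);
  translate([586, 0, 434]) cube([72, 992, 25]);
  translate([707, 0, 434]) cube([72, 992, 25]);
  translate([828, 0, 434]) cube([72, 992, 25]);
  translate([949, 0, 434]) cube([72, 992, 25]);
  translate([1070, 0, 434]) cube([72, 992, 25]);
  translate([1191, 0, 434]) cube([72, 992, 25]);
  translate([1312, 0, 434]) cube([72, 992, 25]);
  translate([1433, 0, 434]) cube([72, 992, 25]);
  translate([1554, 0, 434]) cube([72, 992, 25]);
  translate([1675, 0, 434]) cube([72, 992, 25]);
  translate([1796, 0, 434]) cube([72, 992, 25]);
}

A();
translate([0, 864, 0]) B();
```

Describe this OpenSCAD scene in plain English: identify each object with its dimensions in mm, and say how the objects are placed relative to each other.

A is an open storage box with external size 276×554×388 mm and wall thickness 25 mm (the base is also 25 mm thick). The base covers the whole footprint; the four walls stand on the base, with the y-facing walls full-width and the x-facing walls fitting between their inner faces.

B is a bed frame 1985 mm long (x) by 992 mm wide (y). Four 53×53 mm corner posts, 517 mm tall, at the corners of the footprint. Four rails of 34 mm thickness and 185 mm height run between adjacent posts with their undersides at z = 249 mm, their outer faces flush with the outside of the frame (the two x-running rails run between the posts' inner faces; the two y-running rails run between the posts' inner faces). 15 slats, each 72 mm wide (x) and 25 mm thick, lie across the top of the two x-running rails, running the full 992 mm width of the frame in y; the slats are evenly spaced along x between the inner faces of the end posts with equal gaps (rounded down to the nearest mm) at the −x end and between each pair — any rounding remainder accumulates at the +x end.

The bed frame is on the floor beside the open box on its +y side.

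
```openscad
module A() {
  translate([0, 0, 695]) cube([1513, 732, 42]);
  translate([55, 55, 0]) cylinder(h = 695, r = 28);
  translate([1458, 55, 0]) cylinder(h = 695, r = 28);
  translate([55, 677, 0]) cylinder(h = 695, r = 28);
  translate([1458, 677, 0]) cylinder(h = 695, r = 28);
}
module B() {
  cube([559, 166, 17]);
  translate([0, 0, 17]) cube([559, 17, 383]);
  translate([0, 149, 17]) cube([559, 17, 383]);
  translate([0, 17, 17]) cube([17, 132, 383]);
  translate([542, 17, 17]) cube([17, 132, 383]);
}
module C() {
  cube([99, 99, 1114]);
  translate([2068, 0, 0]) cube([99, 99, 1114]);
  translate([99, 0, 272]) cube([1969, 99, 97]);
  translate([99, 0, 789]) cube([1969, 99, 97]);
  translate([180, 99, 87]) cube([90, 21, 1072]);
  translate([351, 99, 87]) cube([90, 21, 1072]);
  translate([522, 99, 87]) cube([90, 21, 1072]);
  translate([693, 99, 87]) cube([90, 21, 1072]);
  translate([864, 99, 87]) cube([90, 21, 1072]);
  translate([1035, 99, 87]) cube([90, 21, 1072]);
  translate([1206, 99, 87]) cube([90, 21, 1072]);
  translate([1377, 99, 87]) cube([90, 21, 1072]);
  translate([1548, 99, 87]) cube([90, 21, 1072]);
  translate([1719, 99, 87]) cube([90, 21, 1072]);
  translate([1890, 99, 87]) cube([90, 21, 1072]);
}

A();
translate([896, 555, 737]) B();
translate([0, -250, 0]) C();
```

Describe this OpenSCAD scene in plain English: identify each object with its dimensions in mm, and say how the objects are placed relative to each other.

A is a table with a 1513×732 mm rectangular top, 42 mm thick, top surface at z = 737 mm, supported by four round legs of 56 mm diameter, each leg's bounding box inset 27 mm from the nearest pair of top edges, running from the floor.

B is an open-topped rectangular box: outside dimensions 559×166×400 mm, with a uniform wall and base thickness of 17 mm. The base is a full 559×166 slab on the floor; four walls sit on top of the base. The front and back walls (the −y and +y sides) span the full width; the two side walls fit between them.

C is a fence section. Two 99×99 mm posts, 1114 mm tall, stand on the floor with a clear span of 1969 mm between their inner faces. Two horizontal rails of 99×97 mm section span the gap between the posts with their undersides at z = 272 mm and z = 789 mm, flush with the posts' −y face. 11 pickets, each 90 mm wide, 21 mm thick and 1072 mm tall, are fixed to the +y face of the rails with their bottoms at z = 87 mm, evenly spaced across the span with equal gaps (rounded down to the nearest mm) at the −x end and between each pair — any rounding remainder accumulates at the +x end.

The open box is on top of the table. The fence section is on the floor beside the table on its −y side.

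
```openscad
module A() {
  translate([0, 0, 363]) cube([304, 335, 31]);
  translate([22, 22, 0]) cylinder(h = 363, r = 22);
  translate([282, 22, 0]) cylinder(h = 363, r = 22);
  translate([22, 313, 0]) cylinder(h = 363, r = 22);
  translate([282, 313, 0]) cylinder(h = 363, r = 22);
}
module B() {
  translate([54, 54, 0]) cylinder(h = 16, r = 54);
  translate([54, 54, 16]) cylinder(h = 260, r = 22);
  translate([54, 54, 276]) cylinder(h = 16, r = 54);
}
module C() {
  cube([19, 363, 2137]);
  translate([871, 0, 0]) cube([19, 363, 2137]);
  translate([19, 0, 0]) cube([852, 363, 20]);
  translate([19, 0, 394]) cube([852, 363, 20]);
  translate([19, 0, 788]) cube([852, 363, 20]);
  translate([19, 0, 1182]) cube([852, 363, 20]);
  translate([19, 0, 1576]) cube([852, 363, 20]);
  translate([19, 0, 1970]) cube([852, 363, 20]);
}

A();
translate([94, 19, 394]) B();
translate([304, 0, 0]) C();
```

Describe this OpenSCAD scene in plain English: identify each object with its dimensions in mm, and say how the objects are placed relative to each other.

A is a four-legged stool. The seat is 304×335 mm, 31 mm thick, top at z = 394 mm. It stands on four round legs, each 44 mm in diameter, from z = 0 to the seat underside, each leg's axis is inset half a diameter from the nearest pair of seat edges (so the leg's bounding box is flush with the corner).

B is a spool: two coaxial disc flanges of radius 54 mm and thickness 16 mm, joined by a core cylinder of radius 22 mm and height 260 mm. The lower flange rests on z = 0 and the three cylinders share a vertical axis.

C is an open bookshelf. Two side panels, each 19 mm thick, 363 mm deep and 2137 mm tall, stand 890 mm apart (outside-to-outside). Between them sit 6 shelves, each 20 mm thick and 363 mm deep, spanning the full gap between the sides. The bottom shelf rests on the floor (its underside at z = 0) and the clear gap between one shelf's top and the next shelf's underside is 374 mm.

The spool is on top of the stool. The bookshelf is against the stool's +x side, with their −y faces flush.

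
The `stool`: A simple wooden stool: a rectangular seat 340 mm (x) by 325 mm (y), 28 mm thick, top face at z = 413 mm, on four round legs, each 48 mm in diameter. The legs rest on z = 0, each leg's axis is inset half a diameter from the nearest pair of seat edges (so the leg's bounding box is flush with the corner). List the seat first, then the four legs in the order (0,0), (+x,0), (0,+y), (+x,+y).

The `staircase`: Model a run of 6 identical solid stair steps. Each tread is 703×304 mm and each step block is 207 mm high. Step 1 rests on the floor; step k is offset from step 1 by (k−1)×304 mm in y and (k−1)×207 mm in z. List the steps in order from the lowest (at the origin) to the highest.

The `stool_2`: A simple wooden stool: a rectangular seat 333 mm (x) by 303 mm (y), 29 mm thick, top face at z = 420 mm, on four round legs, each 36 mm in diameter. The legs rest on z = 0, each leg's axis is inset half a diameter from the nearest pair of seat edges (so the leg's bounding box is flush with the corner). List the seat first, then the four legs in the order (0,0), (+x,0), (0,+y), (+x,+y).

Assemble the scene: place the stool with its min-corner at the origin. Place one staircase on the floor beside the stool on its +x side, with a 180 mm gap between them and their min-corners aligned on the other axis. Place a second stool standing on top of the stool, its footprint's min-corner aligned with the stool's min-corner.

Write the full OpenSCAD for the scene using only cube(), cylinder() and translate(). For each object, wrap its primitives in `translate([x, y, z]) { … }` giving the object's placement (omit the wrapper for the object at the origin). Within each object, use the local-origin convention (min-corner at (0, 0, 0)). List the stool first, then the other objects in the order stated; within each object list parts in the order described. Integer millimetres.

translate([0, 0, 385]) cube([340, 325, 28]);
translate([24, 24, 0]) cylinder(h = 385, r = 24);
translate([316, 24, 0]) cylinder(h = 385, r = 24);
translate([24, 301, 0]) cylinder(h = 385, r = 24);
translate([316, 301, 0]) cylinder(h = 385, r = 24);
translate([520, 0, 0]) {
  cube([703, 304, 207]);
  translate([0, 304, 207]) cube([703, 304, 207]);
  translate([0, 608, 414]) cube([703, 304, 207]);
  translate([0, 912, 621]) cube([703, 304, 207]);
  translate([0, 1216, 828]) cube([703, 304, 207]);
  translate([0, 1520, 1035]) cube([703, 304, 207]);
}
translate([0, 0, 413]) {
  translate([0, 0, 391]) cube([333, 303, 29]);
  translate([18, 18, 0]) cylinder(h = 391, r = 18);
  translate([315, 18, 0]) cylinder(h = 391, r = 18);
  translate([18, 285, 0]) cylinder(h = 391, r = 18);
  translate([315, 285, 0]) cylinder(h = 391, r = 18);
}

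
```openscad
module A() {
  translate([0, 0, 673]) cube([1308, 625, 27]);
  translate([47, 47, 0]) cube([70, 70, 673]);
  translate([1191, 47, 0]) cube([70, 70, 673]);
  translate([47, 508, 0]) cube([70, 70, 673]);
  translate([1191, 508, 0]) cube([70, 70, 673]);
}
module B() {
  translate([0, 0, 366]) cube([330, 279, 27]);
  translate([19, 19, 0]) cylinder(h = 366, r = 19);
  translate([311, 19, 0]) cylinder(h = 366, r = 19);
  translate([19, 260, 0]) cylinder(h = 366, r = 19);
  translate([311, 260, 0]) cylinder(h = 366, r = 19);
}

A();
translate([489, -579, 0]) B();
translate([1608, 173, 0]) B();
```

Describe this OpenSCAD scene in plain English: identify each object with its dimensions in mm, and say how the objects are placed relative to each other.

A is a table: top 1308 mm (x) × 625 mm (y), 27 mm thick, upper face at z = 700 mm, on four 70×70 mm square legs, each inset 47 mm from the nearest pair of top edges, running from z = 0 to the bottom of the top.

B is a four-legged stool. The seat is 330×279 mm, 27 mm thick, top at z = 393 mm. It stands on four round legs, each 38 mm in diameter, from z = 0 to the seat underside, each leg's axis is inset half a diameter from the nearest pair of seat edges (so the leg's bounding box is flush with the corner).

Two stools sit around the table at the −y, +x sides.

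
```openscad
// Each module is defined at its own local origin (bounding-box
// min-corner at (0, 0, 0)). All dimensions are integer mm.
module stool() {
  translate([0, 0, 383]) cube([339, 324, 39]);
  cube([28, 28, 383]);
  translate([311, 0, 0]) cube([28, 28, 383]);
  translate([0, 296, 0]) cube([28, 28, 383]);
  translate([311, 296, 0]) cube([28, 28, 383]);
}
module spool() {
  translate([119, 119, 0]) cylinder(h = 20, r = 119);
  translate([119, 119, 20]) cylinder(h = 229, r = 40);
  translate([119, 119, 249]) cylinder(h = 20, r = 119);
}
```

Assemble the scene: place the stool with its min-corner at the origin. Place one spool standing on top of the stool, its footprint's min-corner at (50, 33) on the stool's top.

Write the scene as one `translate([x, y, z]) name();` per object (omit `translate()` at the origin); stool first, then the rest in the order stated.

stool();
translate([50, 33, 422]) spool();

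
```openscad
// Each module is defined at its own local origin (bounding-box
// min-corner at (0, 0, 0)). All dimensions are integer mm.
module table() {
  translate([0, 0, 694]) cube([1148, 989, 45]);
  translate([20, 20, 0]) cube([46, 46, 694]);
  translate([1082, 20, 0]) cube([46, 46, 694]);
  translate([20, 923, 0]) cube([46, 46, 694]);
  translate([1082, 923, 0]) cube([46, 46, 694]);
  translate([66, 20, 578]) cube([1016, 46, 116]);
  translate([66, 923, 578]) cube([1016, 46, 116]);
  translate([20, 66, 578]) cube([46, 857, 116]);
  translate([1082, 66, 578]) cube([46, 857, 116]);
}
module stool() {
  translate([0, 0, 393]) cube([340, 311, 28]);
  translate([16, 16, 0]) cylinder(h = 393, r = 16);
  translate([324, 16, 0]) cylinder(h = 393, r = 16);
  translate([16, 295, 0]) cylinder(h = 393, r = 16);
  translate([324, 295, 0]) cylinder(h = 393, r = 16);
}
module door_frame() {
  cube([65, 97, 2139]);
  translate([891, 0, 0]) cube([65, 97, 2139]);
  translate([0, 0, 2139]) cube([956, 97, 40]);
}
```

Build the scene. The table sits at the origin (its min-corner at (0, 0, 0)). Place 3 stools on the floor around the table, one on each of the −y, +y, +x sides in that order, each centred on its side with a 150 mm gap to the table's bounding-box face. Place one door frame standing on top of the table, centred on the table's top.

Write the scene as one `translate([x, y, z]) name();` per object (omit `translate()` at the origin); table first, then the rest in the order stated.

table();
translate([404, -461, 0]) stool();
translate([404, 1139, 0]) stool();
translate([1298, 339, 0]) stool();
translate([96, 446, 739]) door_frame();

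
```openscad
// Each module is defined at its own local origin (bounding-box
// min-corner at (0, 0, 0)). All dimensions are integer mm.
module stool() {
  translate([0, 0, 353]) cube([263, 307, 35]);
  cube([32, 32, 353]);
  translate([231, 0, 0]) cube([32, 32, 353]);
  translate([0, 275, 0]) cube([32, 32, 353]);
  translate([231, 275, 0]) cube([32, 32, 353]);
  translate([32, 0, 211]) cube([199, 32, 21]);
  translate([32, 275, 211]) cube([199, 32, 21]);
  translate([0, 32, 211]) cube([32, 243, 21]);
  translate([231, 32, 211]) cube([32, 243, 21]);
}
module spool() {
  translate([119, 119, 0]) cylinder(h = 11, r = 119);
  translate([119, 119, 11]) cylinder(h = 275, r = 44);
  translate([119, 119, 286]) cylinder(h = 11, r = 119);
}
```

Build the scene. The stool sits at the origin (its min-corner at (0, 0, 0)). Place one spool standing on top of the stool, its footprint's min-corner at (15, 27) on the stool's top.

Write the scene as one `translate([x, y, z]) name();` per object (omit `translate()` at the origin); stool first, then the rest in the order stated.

stool();
translate([15, 27, 388]) spool();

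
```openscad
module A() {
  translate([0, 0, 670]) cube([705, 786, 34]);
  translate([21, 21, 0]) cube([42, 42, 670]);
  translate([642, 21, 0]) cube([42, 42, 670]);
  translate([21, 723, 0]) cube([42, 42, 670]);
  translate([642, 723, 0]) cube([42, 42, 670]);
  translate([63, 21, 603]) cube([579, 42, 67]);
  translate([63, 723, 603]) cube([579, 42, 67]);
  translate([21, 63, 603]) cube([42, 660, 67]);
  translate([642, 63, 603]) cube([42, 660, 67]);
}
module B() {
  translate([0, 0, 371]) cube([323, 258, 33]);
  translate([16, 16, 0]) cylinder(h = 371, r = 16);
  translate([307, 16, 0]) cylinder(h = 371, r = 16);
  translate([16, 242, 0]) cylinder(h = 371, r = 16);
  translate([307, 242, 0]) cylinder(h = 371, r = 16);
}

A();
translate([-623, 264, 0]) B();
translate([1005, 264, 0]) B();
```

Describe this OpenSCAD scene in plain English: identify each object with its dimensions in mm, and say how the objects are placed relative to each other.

A is a table with a 705×786 mm rectangular top, 34 mm thick, top surface at z = 704 mm, supported by four 42×42 mm square legs, each inset 21 mm from the nearest pair of top edges, running from the floor. Four apron rails, 42 mm thick and 67 mm tall, run between adjacent legs with their top edges flush with the underside of the top and their outer faces flush with the legs' outer faces.

B is a simple wooden stool: a rectangular seat 323 mm (x) by 258 mm (y), 33 mm thick, top face at z = 404 mm, on four round legs, each 32 mm in diameter. The legs rest on z = 0, each leg's axis is inset half a diameter from the nearest pair of seat edges (so the leg's bounding box is flush with the corner).

Two stools sit around the table at the −x, +x sides.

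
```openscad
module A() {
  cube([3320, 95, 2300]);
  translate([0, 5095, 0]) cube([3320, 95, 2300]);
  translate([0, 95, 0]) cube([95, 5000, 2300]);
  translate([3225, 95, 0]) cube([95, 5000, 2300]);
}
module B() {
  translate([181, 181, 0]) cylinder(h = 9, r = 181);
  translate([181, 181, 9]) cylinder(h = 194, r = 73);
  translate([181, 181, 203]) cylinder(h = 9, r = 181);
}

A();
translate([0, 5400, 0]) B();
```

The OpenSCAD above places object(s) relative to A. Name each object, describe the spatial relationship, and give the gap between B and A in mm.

The spool's nearest face is 210 mm from the house frame's +y face.

A is a house frame. B is a spool. The spool is on the floor beside the house frame on its +y side. The gap between the spool and the house frame is 210 mm.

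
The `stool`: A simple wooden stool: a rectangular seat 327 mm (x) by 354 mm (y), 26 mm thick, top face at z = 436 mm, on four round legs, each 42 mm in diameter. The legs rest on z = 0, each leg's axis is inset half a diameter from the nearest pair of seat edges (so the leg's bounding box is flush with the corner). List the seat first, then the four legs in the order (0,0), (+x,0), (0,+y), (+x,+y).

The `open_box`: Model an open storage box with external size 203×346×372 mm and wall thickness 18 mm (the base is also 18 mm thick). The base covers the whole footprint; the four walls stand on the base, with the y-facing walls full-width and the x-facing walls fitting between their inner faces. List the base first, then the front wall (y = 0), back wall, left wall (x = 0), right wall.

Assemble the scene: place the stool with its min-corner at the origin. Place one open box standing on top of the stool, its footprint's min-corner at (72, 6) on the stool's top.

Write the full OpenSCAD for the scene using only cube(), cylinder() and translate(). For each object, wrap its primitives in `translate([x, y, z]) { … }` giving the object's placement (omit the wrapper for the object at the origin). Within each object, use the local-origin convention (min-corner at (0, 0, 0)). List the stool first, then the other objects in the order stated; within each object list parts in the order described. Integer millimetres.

translate([0, 0, 410]) cube([327, 354, 26]);
translate([21, 21, 0]) cylinder(h = 410, r = 21);
translate([306, 21, 0]) cylinder(h = 410, r = 21);
translate([21, 333, 0]) cylinder(h = 410, r = 21);
translate([306, 333, 0]) cylinder(h = 410, r = 21);
translate([72, 6, 436]) {
  cube([203, 346, 18]);
  translate([0, 0, 18]) cube([203, 18, 354]);
  translate([0, 328, 18]) cube([203, 18, 354]);
  translate([0, 18, 18]) cube([18, 310, 354]);
  translate([185, 18, 18]) cube([18, 310, 354]);
}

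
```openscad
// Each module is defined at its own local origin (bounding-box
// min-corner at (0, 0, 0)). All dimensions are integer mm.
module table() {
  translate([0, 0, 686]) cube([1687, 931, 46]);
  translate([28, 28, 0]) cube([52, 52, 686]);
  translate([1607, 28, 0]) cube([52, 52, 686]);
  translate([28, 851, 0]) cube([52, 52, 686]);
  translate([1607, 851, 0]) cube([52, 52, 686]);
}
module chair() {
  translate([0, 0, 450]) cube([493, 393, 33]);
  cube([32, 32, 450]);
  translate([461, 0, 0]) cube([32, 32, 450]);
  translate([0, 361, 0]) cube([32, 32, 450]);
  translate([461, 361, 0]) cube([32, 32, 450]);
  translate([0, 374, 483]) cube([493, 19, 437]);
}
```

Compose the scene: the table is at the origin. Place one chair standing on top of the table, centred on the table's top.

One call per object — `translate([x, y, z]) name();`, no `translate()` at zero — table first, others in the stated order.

table();
translate([597, 269, 732]) chair();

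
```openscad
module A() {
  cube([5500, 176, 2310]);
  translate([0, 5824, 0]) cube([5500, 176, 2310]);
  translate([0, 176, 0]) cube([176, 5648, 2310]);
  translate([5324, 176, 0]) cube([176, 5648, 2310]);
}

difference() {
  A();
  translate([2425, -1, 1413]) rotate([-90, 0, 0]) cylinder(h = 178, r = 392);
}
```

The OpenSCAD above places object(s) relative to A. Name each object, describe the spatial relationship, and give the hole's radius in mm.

The subtracted cylinder has r = 392 mm.

A is a house frame. The house frame has a circular hole through its front wall. The hole's radius is 392 mm.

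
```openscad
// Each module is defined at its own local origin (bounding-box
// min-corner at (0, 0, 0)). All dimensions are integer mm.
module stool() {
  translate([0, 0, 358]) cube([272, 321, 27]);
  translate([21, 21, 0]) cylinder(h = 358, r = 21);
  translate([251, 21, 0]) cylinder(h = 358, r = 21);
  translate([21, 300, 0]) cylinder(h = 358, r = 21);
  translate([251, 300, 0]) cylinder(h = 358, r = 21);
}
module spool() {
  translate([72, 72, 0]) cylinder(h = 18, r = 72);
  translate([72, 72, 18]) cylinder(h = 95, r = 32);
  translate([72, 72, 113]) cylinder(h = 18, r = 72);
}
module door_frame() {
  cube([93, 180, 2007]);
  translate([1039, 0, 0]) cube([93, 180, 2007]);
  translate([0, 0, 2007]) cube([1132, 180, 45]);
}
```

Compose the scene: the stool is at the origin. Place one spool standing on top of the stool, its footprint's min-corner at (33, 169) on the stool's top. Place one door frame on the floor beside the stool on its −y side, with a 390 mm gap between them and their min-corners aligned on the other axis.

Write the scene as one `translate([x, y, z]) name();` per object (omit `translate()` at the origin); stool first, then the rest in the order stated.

stool();
translate([33, 169, 385]) spool();
translate([0, -570, 0]) door_frame();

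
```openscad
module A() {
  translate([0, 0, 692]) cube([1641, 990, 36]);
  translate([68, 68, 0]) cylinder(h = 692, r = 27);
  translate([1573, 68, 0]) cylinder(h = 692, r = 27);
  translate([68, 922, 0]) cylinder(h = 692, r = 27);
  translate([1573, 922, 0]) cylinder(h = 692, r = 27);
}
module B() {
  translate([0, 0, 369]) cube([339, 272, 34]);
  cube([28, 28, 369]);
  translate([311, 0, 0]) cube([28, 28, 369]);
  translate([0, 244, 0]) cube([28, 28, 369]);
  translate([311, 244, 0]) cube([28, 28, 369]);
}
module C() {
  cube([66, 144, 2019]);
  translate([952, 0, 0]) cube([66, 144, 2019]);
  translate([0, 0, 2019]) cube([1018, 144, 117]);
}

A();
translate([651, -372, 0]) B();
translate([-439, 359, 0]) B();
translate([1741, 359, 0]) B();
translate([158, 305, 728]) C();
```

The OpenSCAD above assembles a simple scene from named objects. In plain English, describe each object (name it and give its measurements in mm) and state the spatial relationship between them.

A is a table with a 1641×990 mm rectangular top, 36 mm thick, top surface at z = 728 mm, supported by four round legs of 54 mm diameter, each leg's bounding box inset 41 mm from the nearest pair of top edges, running from the floor.

B is a four-legged stool. The seat is 339×272 mm, 34 mm thick, top at z = 403 mm. It stands on four square legs, each 28×28 mm in cross-section, from z = 0 to the seat underside, each flush with a corner of the seat.

C is a rectangular door frame: two vertical jambs of 66×144 mm section, 2019 mm tall, with a clear opening 886 mm wide between their inner faces. A header 117 mm tall and 144 mm deep lies on top of the jambs and spans the full outside width.

Three stools sit around the table at the −y, −x, +x sides. The door frame is on top of the table.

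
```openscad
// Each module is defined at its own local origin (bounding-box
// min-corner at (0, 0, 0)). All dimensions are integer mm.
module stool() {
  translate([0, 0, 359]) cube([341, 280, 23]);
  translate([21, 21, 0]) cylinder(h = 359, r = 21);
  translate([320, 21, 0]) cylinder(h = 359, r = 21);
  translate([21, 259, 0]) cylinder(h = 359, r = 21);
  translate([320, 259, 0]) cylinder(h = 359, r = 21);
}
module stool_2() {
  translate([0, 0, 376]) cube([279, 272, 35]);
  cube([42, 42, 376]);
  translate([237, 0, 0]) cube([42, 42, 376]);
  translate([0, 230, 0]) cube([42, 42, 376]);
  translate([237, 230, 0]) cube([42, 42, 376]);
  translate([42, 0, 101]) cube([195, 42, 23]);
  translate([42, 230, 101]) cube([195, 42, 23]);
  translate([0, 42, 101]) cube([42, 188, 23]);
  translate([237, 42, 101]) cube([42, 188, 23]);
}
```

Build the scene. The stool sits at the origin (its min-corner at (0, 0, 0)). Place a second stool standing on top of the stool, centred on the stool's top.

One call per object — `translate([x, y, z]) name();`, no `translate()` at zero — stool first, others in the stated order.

stool();
translate([31, 4, 382]) stool_2();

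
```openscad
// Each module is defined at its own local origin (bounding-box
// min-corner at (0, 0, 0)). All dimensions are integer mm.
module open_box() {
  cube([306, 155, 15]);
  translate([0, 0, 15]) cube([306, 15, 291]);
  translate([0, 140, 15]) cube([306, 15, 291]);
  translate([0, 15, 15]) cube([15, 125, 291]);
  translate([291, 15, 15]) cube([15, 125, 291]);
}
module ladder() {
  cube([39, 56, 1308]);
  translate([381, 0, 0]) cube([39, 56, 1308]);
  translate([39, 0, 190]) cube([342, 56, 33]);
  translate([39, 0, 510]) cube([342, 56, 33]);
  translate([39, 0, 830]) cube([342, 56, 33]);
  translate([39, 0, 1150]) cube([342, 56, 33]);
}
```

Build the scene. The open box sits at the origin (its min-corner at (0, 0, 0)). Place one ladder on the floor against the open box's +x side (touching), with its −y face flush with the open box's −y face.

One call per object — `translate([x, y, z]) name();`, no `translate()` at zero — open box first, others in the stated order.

open_box();
translate([306, 0, 0]) ladder();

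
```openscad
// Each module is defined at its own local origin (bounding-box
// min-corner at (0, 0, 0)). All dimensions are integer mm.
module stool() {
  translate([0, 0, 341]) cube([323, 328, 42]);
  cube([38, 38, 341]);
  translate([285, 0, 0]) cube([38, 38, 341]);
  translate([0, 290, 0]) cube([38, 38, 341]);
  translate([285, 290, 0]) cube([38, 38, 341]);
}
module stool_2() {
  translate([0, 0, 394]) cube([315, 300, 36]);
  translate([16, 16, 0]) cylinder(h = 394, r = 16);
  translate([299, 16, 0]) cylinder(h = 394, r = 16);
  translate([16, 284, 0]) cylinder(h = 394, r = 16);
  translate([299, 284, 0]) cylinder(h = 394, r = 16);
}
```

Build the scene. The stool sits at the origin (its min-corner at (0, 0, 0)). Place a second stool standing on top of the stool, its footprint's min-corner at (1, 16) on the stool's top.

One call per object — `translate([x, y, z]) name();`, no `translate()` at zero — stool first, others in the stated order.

stool();
translate([1, 16, 383]) stool_2();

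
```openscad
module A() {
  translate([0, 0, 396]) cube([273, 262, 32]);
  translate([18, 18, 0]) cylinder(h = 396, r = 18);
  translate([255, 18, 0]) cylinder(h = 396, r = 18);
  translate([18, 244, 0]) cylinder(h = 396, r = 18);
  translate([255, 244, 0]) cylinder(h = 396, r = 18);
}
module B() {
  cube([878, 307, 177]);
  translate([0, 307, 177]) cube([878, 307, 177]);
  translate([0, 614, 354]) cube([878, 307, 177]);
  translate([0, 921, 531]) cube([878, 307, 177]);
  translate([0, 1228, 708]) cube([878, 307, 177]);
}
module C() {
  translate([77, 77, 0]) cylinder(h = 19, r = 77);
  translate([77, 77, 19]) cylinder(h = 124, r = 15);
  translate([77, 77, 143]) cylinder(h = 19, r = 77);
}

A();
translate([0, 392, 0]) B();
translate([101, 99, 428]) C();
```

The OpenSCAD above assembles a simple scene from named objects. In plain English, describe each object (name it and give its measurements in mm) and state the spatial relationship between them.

A is a four-legged stool. The seat is 273×262 mm, 32 mm thick, top at z = 428 mm. It stands on four round legs, each 36 mm in diameter, from z = 0 to the seat underside, each leg's axis is inset half a diameter from the nearest pair of seat edges (so the leg's bounding box is flush with the corner).

B is a straight staircase of 5 solid steps. Each step is 878 mm wide (x), 307 mm deep (y, the going) and 177 mm tall (the rise). The first step rests on the floor; each subsequent step sits one going further in +y and one rise higher in +z, directly behind and above the previous step with no overlap.

C is a spool: two coaxial disc flanges of radius 77 mm and thickness 19 mm, joined by a core cylinder of radius 15 mm and height 124 mm. The lower flange rests on z = 0 and the three cylinders share a vertical axis.

The staircase is on the floor beside the stool on its +y side. The spool is on top of the stool.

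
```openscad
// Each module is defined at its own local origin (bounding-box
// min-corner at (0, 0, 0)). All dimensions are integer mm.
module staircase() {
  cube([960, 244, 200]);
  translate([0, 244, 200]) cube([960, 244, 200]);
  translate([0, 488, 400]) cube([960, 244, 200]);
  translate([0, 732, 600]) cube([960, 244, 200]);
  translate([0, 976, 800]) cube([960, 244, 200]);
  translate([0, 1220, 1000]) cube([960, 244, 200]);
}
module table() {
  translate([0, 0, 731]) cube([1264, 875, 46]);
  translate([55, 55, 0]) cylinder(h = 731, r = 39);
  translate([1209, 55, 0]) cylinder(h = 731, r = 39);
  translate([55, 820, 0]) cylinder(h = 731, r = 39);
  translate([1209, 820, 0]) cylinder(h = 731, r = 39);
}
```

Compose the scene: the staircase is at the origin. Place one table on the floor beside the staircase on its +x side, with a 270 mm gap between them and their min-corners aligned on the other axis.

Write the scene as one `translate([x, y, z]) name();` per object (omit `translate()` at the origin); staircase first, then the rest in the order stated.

staircase();
translate([1230, 0, 0]) table();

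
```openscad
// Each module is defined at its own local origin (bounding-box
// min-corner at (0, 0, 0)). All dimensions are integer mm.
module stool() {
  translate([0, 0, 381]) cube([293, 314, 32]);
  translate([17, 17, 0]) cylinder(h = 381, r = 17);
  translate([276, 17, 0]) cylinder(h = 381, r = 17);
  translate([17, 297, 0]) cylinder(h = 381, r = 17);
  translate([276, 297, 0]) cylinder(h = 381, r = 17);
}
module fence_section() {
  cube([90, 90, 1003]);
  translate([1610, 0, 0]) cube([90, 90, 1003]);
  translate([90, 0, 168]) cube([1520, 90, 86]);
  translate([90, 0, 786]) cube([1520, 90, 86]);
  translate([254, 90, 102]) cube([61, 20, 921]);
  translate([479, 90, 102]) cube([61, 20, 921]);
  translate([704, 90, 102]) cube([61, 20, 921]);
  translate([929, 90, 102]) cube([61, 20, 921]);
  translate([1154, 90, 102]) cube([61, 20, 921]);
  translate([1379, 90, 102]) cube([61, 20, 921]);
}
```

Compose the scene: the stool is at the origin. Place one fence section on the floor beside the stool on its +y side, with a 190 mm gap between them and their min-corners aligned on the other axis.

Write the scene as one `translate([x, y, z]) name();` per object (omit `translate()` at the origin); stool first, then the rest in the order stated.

stool();
translate([0, 504, 0]) fence_section();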